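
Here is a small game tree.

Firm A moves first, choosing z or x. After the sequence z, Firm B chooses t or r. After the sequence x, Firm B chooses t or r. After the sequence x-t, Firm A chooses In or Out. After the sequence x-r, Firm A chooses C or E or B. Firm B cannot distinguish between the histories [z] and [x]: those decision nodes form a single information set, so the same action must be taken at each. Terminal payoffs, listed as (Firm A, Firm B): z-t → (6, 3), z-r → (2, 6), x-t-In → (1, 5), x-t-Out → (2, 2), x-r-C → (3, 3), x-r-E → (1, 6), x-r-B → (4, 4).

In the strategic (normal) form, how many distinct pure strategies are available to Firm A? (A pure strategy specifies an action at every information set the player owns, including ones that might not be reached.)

12

Firm A owns the root with actions {z, x} — two choices.
Firm A owns the node after x-t with actions {In, Out} — two choices.
Firm A owns the node after x-r with actions {C, E, B} — three choices.
A pure strategy fixes one action at each information set independently, so the count is the product 2 × 2 × 3 = 12.
(For reference, Firm B has 2 pure strategies, giving a 12×2 normal-form matrix.)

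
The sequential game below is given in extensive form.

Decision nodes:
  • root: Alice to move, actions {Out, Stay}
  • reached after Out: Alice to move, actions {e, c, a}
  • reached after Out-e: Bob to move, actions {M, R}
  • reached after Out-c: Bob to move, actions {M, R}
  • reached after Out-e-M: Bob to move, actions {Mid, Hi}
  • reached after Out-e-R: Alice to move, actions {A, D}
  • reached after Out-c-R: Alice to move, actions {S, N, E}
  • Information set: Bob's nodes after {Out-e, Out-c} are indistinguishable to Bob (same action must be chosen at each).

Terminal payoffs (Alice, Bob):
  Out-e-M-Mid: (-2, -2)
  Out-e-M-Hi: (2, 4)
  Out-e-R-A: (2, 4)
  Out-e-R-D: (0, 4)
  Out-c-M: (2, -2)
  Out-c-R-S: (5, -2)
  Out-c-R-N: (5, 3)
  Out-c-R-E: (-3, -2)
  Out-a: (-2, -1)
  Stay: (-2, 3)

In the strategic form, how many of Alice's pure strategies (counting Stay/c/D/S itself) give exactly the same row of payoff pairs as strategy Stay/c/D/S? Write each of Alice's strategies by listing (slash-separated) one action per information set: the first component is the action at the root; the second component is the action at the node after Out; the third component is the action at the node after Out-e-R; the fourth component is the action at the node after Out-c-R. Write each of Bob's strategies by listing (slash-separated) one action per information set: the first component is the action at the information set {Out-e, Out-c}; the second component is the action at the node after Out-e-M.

18

Row for Stay/c/D/S (columns M/Mid, M/Hi, R/Mid, R/Hi): (-2,3) (-2,3) (-2,3) (-2,3).
Under Stay/c/D/S, Alice's choice at the node after Out and at the node after Out-e-R and at the node after Out-c-R can never be reached regardless of what Bob does, so varying those choices leaves every outcome unchanged.
Holding the reachable choices fixed and varying the unreachable ones freely already gives 3 × 2 × 3 = 18 equivalent strategies.
No other strategy reproduces this row, so those 18 are the full class: Stay/e/A/S, Stay/e/A/N, Stay/e/A/E, Stay/e/D/S, Stay/e/D/N, Stay/e/D/E, Stay/c/A/S, Stay/c/A/N, Stay/c/A/E, Stay/c/D/S, Stay/c/D/N, Stay/c/D/E, Stay/a/A/S, Stay/a/A/N, Stay/a/A/E, Stay/a/D/S, Stay/a/D/N, Stay/a/D/E.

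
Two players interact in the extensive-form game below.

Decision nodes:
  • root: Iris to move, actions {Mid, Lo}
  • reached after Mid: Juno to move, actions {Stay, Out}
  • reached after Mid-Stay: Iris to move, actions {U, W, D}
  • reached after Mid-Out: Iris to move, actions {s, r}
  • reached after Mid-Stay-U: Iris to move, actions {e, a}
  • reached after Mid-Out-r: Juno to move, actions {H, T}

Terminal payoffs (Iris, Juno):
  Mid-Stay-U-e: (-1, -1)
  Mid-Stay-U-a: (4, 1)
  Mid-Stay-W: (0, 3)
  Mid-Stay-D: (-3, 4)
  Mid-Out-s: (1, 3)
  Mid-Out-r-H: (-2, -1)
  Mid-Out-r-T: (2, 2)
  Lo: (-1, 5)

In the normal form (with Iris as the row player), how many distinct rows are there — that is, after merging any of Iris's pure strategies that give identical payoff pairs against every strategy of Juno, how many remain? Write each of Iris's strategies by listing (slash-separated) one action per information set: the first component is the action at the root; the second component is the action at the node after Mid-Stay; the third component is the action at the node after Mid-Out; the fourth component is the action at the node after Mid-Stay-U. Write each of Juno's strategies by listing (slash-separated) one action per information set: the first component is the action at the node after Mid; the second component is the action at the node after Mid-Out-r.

9

Iris has 24 pure strategies: Mid/U/s/e, Mid/U/s/a, Mid/U/r/e, Mid/U/r/a, Mid/W/s/e, Mid/W/s/a, Mid/W/r/e, Mid/W/r/a, Mid/D/s/e, Mid/D/s/a, Mid/D/r/e, Mid/D/r/a, Lo/U/s/e, Lo/U/s/a, Lo/U/r/e, Lo/U/r/a, Lo/W/s/e, Lo/W/s/a, Lo/W/r/e, Lo/W/r/a, Lo/D/s/e, Lo/D/s/a, Lo/D/r/e, Lo/D/r/a. Columns: Stay/H, Stay/T, Out/H, Out/T.
{Mid/U/s/e} → row (-1,-1) (-1,-1) (1,3) (1,3)
{Mid/U/s/a} → row (4,1) (4,1) (1,3) (1,3)
{Mid/U/r/e} → row (-1,-1) (-1,-1) (-2,-1) (2,2)
{Mid/U/r/a} → row (4,1) (4,1) (-2,-1) (2,2)
{Mid/W/s/e, Mid/W/s/a} → row (0,3) (0,3) (1,3) (1,3)
{Mid/W/r/e, Mid/W/r/a} → row (0,3) (0,3) (-2,-1) (2,2)
{Mid/D/s/e, Mid/D/s/a} → row (-3,4) (-3,4) (1,3) (1,3)
{Mid/D/r/e, Mid/D/r/a} → row (-3,4) (-3,4) (-2,-1) (2,2)
{Lo/U/s/e, Lo/U/s/a, Lo/U/r/e, Lo/U/r/a, Lo/W/s/e, Lo/W/s/a, Lo/W/r/e, Lo/W/r/a, Lo/D/s/e, Lo/D/s/a, Lo/D/r/e, Lo/D/r/a} → row (-1,5) (-1,5) (-1,5) (-1,5)
That's 9 distinct rows out of 24 strategies.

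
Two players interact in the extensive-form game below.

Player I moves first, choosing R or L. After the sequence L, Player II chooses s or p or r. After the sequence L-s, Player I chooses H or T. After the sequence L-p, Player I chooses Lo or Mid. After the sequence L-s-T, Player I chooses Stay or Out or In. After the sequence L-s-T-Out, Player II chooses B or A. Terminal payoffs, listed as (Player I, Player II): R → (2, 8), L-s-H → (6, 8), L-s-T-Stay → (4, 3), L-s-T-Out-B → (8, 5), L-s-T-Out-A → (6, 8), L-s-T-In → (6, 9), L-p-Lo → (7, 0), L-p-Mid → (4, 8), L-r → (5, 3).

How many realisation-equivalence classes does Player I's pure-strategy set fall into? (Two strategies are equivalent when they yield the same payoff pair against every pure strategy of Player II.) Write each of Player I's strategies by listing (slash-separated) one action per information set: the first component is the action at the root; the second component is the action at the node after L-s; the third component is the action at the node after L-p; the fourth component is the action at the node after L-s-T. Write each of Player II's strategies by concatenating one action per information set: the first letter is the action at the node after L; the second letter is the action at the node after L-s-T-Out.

9

Player I has 24 pure strategies: R/H/Lo/Stay, R/H/Lo/Out, R/H/Lo/In, R/H/Mid/Stay, R/H/Mid/Out, R/H/Mid/In, R/T/Lo/Stay, R/T/Lo/Out, R/T/Lo/In, R/T/Mid/Stay, R/T/Mid/Out, R/T/Mid/In, L/H/Lo/Stay, L/H/Lo/Out, L/H/Lo/In, L/H/Mid/Stay, L/H/Mid/Out, L/H/Mid/In, L/T/Lo/Stay, L/T/Lo/Out, L/T/Lo/In, L/T/Mid/Stay, L/T/Mid/Out, L/T/Mid/In. Columns: sB, sA, pB, pA, rB, rA.
{R/H/Lo/Stay, R/H/Lo/Out, R/H/Lo/In, R/H/Mid/Stay, R/H/Mid/Out, R/H/Mid/In, R/T/Lo/Stay, R/T/Lo/Out, R/T/Lo/In, R/T/Mid/Stay, R/T/Mid/Out, R/T/Mid/In} → row (2,8) (2,8) (2,8) (2,8) (2,8) (2,8)
{L/H/Lo/Stay, L/H/Lo/Out, L/H/Lo/In} → row (6,8) (6,8) (7,0) (7,0) (5,3) (5,3)
{L/H/Mid/Stay, L/H/Mid/Out, L/H/Mid/In} → row (6,8) (6,8) (4,8) (4,8) (5,3) (5,3)
{L/T/Lo/Stay} → row (4,3) (4,3) (7,0) (7,0) (5,3) (5,3)
{L/T/Lo/Out} → row (8,5) (6,8) (7,0) (7,0) (5,3) (5,3)
{L/T/Lo/In} → row (6,9) (6,9) (7,0) (7,0) (5,3) (5,3)
{L/T/Mid/Stay} → row (4,3) (4,3) (4,8) (4,8) (5,3) (5,3)
{L/T/Mid/Out} → row (8,5) (6,8) (4,8) (4,8) (5,3) (5,3)
{L/T/Mid/In} → row (6,9) (6,9) (4,8) (4,8) (5,3) (5,3)
That's 9 distinct rows out of 24 strategies.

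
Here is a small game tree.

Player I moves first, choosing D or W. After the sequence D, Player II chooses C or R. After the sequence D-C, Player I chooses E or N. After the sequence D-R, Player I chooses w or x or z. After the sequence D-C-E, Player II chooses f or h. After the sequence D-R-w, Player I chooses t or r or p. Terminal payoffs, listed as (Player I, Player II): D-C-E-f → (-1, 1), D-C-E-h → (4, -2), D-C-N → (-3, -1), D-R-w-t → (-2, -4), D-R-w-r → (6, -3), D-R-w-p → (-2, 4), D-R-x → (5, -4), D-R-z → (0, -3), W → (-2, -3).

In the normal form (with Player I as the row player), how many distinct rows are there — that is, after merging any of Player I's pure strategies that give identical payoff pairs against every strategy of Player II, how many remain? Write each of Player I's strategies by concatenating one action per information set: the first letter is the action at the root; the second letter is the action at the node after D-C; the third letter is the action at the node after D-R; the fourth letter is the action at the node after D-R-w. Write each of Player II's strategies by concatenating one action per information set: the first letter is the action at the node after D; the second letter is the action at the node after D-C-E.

Player I has 36 pure strategies: DEwt, DEwr, DEwp, DExt, DExr, DExp, DEzt, DEzr, DEzp, DNwt, DNwr, DNwp, DNxt, DNxr, DNxp, DNzt, DNzr, DNzp, WEwt, WEwr, WEwp, WExt, WExr, WExp, WEzt, WEzr, WEzp, WNwt, WNwr, WNwp, WNxt, WNxr, WNxp, WNzt, WNzr, WNzp. Columns: Cf, Ch, Rf, Rh.
{DEwt} → row (-1,1) (4,-2) (-2,-4) (-2,-4)
{DEwr} → row (-1,1) (4,-2) (6,-3) (6,-3)
{DEwp} → row (-1,1) (4,-2) (-2,4) (-2,4)
{DExt, DExr, DExp} → row (-1,1) (4,-2) (5,-4) (5,-4)
{DEzt, DEzr, DEzp} → row (-1,1) (4,-2) (0,-3) (0,-3)
{DNwt} → row (-3,-1) (-3,-1) (-2,-4) (-2,-4)
{DNwr} → row (-3,-1) (-3,-1) (6,-3) (6,-3)
{DNwp} → row (-3,-1) (-3,-1) (-2,4) (-2,4)
{DNxt, DNxr, DNxp} → row (-3,-1) (-3,-1) (5,-4) (5,-4)
{DNzt, DNzr, DNzp} → row (-3,-1) (-3,-1) (0,-3) (0,-3)
{WEwt, WEwr, WEwp, WExt, WExr, WExp, WEzt, WEzr, WEzp, WNwt, WNwr, WNwp, WNxt, WNxr, WNxp, WNzt, WNzr, WNzp} → row (-2,-3) (-2,-3) (-2,-3) (-2,-3)
That's 11 distinct rows out of 36 strategies.

11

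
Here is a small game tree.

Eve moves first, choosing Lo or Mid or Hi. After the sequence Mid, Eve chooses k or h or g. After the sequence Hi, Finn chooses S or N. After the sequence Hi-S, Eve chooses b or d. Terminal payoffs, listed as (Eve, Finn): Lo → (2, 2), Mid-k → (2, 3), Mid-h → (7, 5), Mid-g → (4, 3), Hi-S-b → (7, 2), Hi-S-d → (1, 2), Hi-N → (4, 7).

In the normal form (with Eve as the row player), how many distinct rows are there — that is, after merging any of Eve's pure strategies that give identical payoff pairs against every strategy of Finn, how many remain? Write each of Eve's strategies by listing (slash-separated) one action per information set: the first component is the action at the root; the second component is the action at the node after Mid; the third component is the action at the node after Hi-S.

Eve has 18 pure strategies: Lo/k/b, Lo/k/d, Lo/h/b, Lo/h/d, Lo/g/b, Lo/g/d, Mid/k/b, Mid/k/d, Mid/h/b, Mid/h/d, Mid/g/b, Mid/g/d, Hi/k/b, Hi/k/d, Hi/h/b, Hi/h/d, Hi/g/b, Hi/g/d. Columns: S, N.
{Lo/k/b, Lo/k/d, Lo/h/b, Lo/h/d, Lo/g/b, Lo/g/d} → row (2,2) (2,2)
{Mid/k/b, Mid/k/d} → row (2,3) (2,3)
{Mid/h/b, Mid/h/d} → row (7,5) (7,5)
{Mid/g/b, Mid/g/d} → row (4,3) (4,3)
{Hi/k/b, Hi/h/b, Hi/g/b} → row (7,2) (4,7)
{Hi/k/d, Hi/h/d, Hi/g/d} → row (1,2) (4,7)
That's 6 distinct rows out of 18 strategies.

6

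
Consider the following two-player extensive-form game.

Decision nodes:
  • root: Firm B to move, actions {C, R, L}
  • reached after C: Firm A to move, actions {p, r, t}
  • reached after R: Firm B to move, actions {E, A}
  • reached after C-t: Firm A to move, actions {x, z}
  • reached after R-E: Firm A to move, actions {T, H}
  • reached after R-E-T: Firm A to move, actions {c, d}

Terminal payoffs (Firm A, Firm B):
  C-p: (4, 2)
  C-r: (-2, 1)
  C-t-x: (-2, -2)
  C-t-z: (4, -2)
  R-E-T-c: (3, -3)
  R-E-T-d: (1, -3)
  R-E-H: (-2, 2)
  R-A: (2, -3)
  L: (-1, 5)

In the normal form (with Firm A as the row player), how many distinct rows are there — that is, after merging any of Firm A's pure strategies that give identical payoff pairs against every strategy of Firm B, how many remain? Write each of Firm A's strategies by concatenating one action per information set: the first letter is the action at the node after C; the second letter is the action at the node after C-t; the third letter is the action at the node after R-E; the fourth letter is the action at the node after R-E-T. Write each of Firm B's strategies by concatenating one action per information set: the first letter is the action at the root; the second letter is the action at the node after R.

Firm A has 24 pure strategies: pxTc, pxTd, pxHc, pxHd, pzTc, pzTd, pzHc, pzHd, rxTc, rxTd, rxHc, rxHd, rzTc, rzTd, rzHc, rzHd, txTc, txTd, txHc, txHd, tzTc, tzTd, tzHc, tzHd. Columns: CE, CA, RE, RA, LE, LA.
{pxTc, pzTc} → row (4,2) (4,2) (3,-3) (2,-3) (-1,5) (-1,5)
{pxTd, pzTd} → row (4,2) (4,2) (1,-3) (2,-3) (-1,5) (-1,5)
{pxHc, pxHd, pzHc, pzHd} → row (4,2) (4,2) (-2,2) (2,-3) (-1,5) (-1,5)
{rxTc, rzTc} → row (-2,1) (-2,1) (3,-3) (2,-3) (-1,5) (-1,5)
{rxTd, rzTd} → row (-2,1) (-2,1) (1,-3) (2,-3) (-1,5) (-1,5)
{rxHc, rxHd, rzHc, rzHd} → row (-2,1) (-2,1) (-2,2) (2,-3) (-1,5) (-1,5)
{txTc} → row (-2,-2) (-2,-2) (3,-3) (2,-3) (-1,5) (-1,5)
{txTd} → row (-2,-2) (-2,-2) (1,-3) (2,-3) (-1,5) (-1,5)
{txHc, txHd} → row (-2,-2) (-2,-2) (-2,2) (2,-3) (-1,5) (-1,5)
{tzTc} → row (4,-2) (4,-2) (3,-3) (2,-3) (-1,5) (-1,5)
{tzTd} → row (4,-2) (4,-2) (1,-3) (2,-3) (-1,5) (-1,5)
{tzHc, tzHd} → row (4,-2) (4,-2) (-2,2) (2,-3) (-1,5) (-1,5)
That's 12 distinct rows out of 24 strategies.

12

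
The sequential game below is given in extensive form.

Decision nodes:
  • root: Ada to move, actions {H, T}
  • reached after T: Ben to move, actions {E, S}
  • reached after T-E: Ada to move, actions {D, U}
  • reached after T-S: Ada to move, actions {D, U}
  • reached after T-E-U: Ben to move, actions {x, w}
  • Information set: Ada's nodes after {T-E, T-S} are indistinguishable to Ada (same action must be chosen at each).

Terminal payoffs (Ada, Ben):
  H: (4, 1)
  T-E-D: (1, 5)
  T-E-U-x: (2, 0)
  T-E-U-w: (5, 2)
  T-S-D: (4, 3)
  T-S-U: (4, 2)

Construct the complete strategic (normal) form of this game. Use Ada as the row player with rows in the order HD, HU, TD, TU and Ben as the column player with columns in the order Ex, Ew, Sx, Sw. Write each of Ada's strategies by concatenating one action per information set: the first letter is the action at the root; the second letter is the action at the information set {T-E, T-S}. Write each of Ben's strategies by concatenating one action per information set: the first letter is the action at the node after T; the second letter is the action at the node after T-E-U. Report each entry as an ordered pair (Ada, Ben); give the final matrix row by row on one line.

HD: (4,1) (4,1) (4,1) (4,1) | HU: (4,1) (4,1) (4,1) (4,1) | TD: (1,5) (1,5) (4,3) (4,3) | TU: (2,0) (5,2) (4,2) (4,2)

Row HD: Ex→(4,1), Ew→(4,1), Sx→(4,1), Sw→(4,1)
Row HU: Ex→(4,1), Ew→(4,1), Sx→(4,1), Sw→(4,1)
Row TD: Ex→(1,5), Ew→(1,5), Sx→(4,3), Sw→(4,3)
Row TU: Ex→(2,0), Ew→(5,2), Sx→(4,2), Sw→(4,2)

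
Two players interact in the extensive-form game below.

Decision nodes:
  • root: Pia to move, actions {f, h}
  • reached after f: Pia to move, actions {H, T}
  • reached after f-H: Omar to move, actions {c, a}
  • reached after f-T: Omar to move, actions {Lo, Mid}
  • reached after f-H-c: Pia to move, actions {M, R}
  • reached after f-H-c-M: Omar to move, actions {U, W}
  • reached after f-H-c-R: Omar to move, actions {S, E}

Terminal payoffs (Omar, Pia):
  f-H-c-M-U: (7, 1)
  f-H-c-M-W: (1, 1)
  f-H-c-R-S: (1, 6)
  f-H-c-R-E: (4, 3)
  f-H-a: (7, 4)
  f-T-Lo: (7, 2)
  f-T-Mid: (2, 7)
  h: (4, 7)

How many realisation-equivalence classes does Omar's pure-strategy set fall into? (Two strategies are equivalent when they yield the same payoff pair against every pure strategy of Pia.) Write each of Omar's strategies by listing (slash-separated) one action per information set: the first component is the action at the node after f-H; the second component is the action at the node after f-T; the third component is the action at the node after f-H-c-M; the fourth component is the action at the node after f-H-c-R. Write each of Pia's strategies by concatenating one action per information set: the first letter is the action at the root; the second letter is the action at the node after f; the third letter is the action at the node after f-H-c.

10

Omar has 16 pure strategies: c/Lo/U/S, c/Lo/U/E, c/Lo/W/S, c/Lo/W/E, c/Mid/U/S, c/Mid/U/E, c/Mid/W/S, c/Mid/W/E, a/Lo/U/S, a/Lo/U/E, a/Lo/W/S, a/Lo/W/E, a/Mid/U/S, a/Mid/U/E, a/Mid/W/S, a/Mid/W/E. Columns: fHM, fHR, fTM, fTR, hHM, hHR, hTM, hTR.
{c/Lo/U/S} → row (7,1) (1,6) (7,2) (7,2) (4,7) (4,7) (4,7) (4,7)
{c/Lo/U/E} → row (7,1) (4,3) (7,2) (7,2) (4,7) (4,7) (4,7) (4,7)
{c/Lo/W/S} → row (1,1) (1,6) (7,2) (7,2) (4,7) (4,7) (4,7) (4,7)
{c/Lo/W/E} → row (1,1) (4,3) (7,2) (7,2) (4,7) (4,7) (4,7) (4,7)
{c/Mid/U/S} → row (7,1) (1,6) (2,7) (2,7) (4,7) (4,7) (4,7) (4,7)
{c/Mid/U/E} → row (7,1) (4,3) (2,7) (2,7) (4,7) (4,7) (4,7) (4,7)
{c/Mid/W/S} → row (1,1) (1,6) (2,7) (2,7) (4,7) (4,7) (4,7) (4,7)
{c/Mid/W/E} → row (1,1) (4,3) (2,7) (2,7) (4,7) (4,7) (4,7) (4,7)
{a/Lo/U/S, a/Lo/U/E, a/Lo/W/S, a/Lo/W/E} → row (7,4) (7,4) (7,2) (7,2) (4,7) (4,7) (4,7) (4,7)
{a/Mid/U/S, a/Mid/U/E, a/Mid/W/S, a/Mid/W/E} → row (7,4) (7,4) (2,7) (2,7) (4,7) (4,7) (4,7) (4,7)
That's 10 distinct rows out of 16 strategies.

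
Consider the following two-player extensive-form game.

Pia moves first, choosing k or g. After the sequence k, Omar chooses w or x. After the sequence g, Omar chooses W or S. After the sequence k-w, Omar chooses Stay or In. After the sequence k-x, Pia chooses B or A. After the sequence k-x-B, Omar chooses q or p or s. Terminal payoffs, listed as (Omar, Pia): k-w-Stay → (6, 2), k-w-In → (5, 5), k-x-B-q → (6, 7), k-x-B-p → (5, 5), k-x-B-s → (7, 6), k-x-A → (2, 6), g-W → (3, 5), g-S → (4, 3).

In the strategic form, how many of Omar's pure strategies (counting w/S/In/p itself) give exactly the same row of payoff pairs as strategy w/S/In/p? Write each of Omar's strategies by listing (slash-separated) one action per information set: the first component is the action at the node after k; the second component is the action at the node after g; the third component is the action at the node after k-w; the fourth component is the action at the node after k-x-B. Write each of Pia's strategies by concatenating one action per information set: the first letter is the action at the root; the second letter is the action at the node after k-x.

Row for w/S/In/p (columns kB, kA, gB, gA): (5,5) (5,5) (4,3) (4,3).
Under w/S/In/p, Omar's choice at the node after k-x-B can never be reached regardless of what Pia does, so varying those choices leaves every outcome unchanged.
Holding the reachable choices fixed and varying the unreachable one freely already gives 3 equivalent strategies.
No other strategy reproduces this row, so those 3 are the full class: w/S/In/q, w/S/In/p, w/S/In/s.

3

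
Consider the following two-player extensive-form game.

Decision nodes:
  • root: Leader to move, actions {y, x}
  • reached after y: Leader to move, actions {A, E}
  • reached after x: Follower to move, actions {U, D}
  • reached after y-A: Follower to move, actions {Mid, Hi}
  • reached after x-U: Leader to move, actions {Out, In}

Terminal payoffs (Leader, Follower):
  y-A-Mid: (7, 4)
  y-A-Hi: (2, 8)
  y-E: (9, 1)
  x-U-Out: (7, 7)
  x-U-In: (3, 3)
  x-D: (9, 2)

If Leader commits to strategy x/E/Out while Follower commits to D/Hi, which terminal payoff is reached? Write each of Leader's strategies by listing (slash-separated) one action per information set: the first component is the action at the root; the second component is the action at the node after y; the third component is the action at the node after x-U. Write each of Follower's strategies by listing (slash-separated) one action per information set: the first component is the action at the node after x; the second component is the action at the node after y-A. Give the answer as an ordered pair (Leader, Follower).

Trace the play path from the root:
  Leader plays x
  Follower plays D at [x]
→ terminal payoff (9, 2).
(Leader's choice at the node after y is never reached on this path, so it doesn't affect the outcome.)

(9, 2)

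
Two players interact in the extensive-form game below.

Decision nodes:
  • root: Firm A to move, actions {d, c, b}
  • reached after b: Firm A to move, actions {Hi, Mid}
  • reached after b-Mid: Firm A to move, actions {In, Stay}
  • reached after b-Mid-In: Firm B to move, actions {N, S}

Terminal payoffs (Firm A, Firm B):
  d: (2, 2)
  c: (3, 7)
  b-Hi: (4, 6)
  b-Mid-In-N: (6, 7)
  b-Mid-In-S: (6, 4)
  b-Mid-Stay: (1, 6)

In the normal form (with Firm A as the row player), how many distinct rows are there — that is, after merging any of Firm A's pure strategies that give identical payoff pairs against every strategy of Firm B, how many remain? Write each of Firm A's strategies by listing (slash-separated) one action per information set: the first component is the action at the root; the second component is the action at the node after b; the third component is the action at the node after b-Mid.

Firm A has 12 pure strategies: d/Hi/In, d/Hi/Stay, d/Mid/In, d/Mid/Stay, c/Hi/In, c/Hi/Stay, c/Mid/In, c/Mid/Stay, b/Hi/In, b/Hi/Stay, b/Mid/In, b/Mid/Stay. Columns: N, S.
{d/Hi/In, d/Hi/Stay, d/Mid/In, d/Mid/Stay} → row (2,2) (2,2)
{c/Hi/In, c/Hi/Stay, c/Mid/In, c/Mid/Stay} → row (3,7) (3,7)
{b/Hi/In, b/Hi/Stay} → row (4,6) (4,6)
{b/Mid/In} → row (6,7) (6,4)
{b/Mid/Stay} → row (1,6) (1,6)
That's 5 distinct rows out of 12 strategies.

5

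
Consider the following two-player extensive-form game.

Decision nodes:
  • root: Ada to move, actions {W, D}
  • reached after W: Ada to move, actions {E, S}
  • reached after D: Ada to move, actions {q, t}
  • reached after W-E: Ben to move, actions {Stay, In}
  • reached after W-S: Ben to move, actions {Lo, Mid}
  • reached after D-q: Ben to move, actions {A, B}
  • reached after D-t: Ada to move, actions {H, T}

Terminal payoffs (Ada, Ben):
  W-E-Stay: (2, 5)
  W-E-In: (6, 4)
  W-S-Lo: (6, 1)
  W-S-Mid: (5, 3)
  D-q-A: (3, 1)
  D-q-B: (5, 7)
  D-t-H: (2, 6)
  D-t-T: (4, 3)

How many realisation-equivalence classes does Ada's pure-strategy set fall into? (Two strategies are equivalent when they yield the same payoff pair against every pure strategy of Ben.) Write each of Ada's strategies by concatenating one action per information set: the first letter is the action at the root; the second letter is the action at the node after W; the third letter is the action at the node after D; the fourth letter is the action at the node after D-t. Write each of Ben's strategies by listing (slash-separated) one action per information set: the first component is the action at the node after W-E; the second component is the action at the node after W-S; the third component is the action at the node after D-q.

5

Ada has 16 pure strategies: WEqH, WEqT, WEtH, WEtT, WSqH, WSqT, WStH, WStT, DEqH, DEqT, DEtH, DEtT, DSqH, DSqT, DStH, DStT. Columns: Stay/Lo/A, Stay/Lo/B, Stay/Mid/A, Stay/Mid/B, In/Lo/A, In/Lo/B, In/Mid/A, In/Mid/B.
{WEqH, WEqT, WEtH, WEtT} → row (2,5) (2,5) (2,5) (2,5) (6,4) (6,4) (6,4) (6,4)
{WSqH, WSqT, WStH, WStT} → row (6,1) (6,1) (5,3) (5,3) (6,1) (6,1) (5,3) (5,3)
{DEqH, DEqT, DSqH, DSqT} → row (3,1) (5,7) (3,1) (5,7) (3,1) (5,7) (3,1) (5,7)
{DEtH, DStH} → row (2,6) (2,6) (2,6) (2,6) (2,6) (2,6) (2,6) (2,6)
{DEtT, DStT} → row (4,3) (4,3) (4,3) (4,3) (4,3) (4,3) (4,3) (4,3)
That's 5 distinct rows out of 16 strategies.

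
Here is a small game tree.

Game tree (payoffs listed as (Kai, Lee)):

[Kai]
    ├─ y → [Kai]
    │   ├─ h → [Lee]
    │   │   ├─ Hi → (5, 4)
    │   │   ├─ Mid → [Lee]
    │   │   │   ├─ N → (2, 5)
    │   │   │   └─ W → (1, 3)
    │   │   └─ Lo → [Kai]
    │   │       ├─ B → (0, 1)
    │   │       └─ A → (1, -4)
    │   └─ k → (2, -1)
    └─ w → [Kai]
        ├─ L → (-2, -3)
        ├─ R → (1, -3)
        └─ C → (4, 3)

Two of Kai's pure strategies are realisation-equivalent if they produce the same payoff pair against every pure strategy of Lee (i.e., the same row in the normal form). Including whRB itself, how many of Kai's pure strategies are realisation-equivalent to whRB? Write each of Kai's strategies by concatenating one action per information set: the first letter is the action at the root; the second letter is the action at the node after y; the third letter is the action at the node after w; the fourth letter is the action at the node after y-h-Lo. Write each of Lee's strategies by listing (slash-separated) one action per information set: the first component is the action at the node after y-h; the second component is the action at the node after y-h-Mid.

4

Row for whRB (columns Hi/N, Hi/W, Mid/N, Mid/W, Lo/N, Lo/W): (1,-3) (1,-3) (1,-3) (1,-3) (1,-3) (1,-3).
Under whRB, Kai's choice at the node after y and at the node after y-h-Lo can never be reached regardless of what Lee does, so varying those choices leaves every outcome unchanged.
Holding the reachable choices fixed and varying the unreachable ones freely already gives 2 × 2 = 4 equivalent strategies.
No other strategy reproduces this row, so those 4 are the full class: whRB, whRA, wkRB, wkRA.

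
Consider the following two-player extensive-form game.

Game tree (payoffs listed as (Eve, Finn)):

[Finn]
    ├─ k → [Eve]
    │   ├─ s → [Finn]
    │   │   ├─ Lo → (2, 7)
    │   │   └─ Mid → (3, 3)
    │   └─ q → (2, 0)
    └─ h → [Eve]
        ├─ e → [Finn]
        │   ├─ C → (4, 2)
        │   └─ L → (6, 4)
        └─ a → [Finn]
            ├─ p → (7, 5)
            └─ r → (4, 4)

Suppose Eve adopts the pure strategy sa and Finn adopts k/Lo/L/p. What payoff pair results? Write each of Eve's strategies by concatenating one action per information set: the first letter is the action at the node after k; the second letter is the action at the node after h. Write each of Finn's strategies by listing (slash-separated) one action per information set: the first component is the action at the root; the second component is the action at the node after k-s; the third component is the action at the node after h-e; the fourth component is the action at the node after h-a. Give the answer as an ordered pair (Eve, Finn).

(2, 7)

Trace the play path from the root:
  Finn plays k
  Eve plays s at [k]
  Finn plays Lo at [k-s]
→ terminal payoff (2, 7).
(Eve's choice at the node after h is never reached on this path, so it doesn't affect the outcome.)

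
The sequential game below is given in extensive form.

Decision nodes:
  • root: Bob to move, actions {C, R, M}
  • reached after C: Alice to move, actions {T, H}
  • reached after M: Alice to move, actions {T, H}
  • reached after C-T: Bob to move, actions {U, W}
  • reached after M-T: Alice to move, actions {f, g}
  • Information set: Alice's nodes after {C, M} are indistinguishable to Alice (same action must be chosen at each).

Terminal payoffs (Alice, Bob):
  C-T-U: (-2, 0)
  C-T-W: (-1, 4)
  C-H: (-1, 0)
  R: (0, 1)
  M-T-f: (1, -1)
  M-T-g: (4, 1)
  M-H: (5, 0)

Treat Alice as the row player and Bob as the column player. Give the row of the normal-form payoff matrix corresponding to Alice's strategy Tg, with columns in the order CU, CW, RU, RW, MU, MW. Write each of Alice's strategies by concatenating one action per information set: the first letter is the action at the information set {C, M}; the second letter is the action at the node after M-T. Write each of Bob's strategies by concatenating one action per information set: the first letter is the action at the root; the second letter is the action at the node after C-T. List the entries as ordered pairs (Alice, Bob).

(-2,0) (-1,4) (0,1) (0,1) (4,1) (4,1)

vs CU: Bob plays C → Alice plays T at [C] → Bob plays U at [C-T] → (-2, 0)
vs CW: Bob plays C → Alice plays T at [C] → Bob plays W at [C-T] → (-1, 4)
vs RU: Bob plays R → (0, 1)
vs RW: Bob plays R → (0, 1)
vs MU: Bob plays M → Alice plays T at [M] → Alice plays g at [M-T] → (4, 1)
vs MW: Bob plays M → Alice plays T at [M] → Alice plays g at [M-T] → (4, 1)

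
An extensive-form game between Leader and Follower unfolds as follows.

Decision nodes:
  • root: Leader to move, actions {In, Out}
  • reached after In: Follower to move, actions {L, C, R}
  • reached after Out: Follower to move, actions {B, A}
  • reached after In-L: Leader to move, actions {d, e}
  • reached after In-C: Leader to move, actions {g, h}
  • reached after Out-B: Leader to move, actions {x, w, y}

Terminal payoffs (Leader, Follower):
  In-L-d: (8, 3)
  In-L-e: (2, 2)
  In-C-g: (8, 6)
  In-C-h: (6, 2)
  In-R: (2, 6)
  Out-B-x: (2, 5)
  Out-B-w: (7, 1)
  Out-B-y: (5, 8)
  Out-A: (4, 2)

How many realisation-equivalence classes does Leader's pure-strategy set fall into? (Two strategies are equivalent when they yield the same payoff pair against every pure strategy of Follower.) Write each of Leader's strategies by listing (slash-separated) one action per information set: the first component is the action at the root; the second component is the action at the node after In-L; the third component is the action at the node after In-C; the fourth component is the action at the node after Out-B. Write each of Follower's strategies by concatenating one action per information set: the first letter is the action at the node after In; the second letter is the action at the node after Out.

7

Leader has 24 pure strategies: In/d/g/x, In/d/g/w, In/d/g/y, In/d/h/x, In/d/h/w, In/d/h/y, In/e/g/x, In/e/g/w, In/e/g/y, In/e/h/x, In/e/h/w, In/e/h/y, Out/d/g/x, Out/d/g/w, Out/d/g/y, Out/d/h/x, Out/d/h/w, Out/d/h/y, Out/e/g/x, Out/e/g/w, Out/e/g/y, Out/e/h/x, Out/e/h/w, Out/e/h/y. Columns: LB, LA, CB, CA, RB, RA.
{In/d/g/x, In/d/g/w, In/d/g/y} → row (8,3) (8,3) (8,6) (8,6) (2,6) (2,6)
{In/d/h/x, In/d/h/w, In/d/h/y} → row (8,3) (8,3) (6,2) (6,2) (2,6) (2,6)
{In/e/g/x, In/e/g/w, In/e/g/y} → row (2,2) (2,2) (8,6) (8,6) (2,6) (2,6)
{In/e/h/x, In/e/h/w, In/e/h/y} → row (2,2) (2,2) (6,2) (6,2) (2,6) (2,6)
{Out/d/g/x, Out/d/h/x, Out/e/g/x, Out/e/h/x} → row (2,5) (4,2) (2,5) (4,2) (2,5) (4,2)
{Out/d/g/w, Out/d/h/w, Out/e/g/w, Out/e/h/w} → row (7,1) (4,2) (7,1) (4,2) (7,1) (4,2)
{Out/d/g/y, Out/d/h/y, Out/e/g/y, Out/e/h/y} → row (5,8) (4,2) (5,8) (4,2) (5,8) (4,2)
That's 7 distinct rows out of 24 strategies.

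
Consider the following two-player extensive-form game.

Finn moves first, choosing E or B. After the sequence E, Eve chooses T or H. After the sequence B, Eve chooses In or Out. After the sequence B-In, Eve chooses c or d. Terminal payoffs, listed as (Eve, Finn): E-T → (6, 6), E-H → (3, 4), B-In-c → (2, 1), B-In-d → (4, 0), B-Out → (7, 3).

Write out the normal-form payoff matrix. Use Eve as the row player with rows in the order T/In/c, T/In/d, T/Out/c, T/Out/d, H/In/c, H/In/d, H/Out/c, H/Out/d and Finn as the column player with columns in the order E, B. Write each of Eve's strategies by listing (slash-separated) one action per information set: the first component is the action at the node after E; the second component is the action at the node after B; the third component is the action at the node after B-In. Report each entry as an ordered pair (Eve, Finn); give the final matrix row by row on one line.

T/In/c: (6,6) (2,1) | T/In/d: (6,6) (4,0) | T/Out/c: (6,6) (7,3) | T/Out/d: (6,6) (7,3) | H/In/c: (3,4) (2,1) | H/In/d: (3,4) (4,0) | H/Out/c: (3,4) (7,3) | H/Out/d: (3,4) (7,3)

Row T/In/c: E→(6,6), B→(2,1)
Row T/In/d: E→(6,6), B→(4,0)
Row T/Out/c: E→(6,6), B→(7,3)
Row T/Out/d: E→(6,6), B→(7,3)
Row H/In/c: E→(3,4), B→(2,1)
Row H/In/d: E→(3,4), B→(4,0)
Row H/Out/c: E→(3,4), B→(7,3)
Row H/Out/d: E→(3,4), B→(7,3)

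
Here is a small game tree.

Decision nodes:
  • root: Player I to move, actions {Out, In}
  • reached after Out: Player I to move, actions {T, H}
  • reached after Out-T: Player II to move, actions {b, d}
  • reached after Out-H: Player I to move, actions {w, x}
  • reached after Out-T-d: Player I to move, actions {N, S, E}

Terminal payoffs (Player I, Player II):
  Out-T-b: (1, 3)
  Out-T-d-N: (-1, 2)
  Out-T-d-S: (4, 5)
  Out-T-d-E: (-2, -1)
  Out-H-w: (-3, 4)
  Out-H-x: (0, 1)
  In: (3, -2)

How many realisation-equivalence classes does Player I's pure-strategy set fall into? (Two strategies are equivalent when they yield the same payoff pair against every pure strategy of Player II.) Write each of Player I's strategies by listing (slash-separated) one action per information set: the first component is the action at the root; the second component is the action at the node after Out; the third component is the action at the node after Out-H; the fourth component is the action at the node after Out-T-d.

6

Player I has 24 pure strategies: Out/T/w/N, Out/T/w/S, Out/T/w/E, Out/T/x/N, Out/T/x/S, Out/T/x/E, Out/H/w/N, Out/H/w/S, Out/H/w/E, Out/H/x/N, Out/H/x/S, Out/H/x/E, In/T/w/N, In/T/w/S, In/T/w/E, In/T/x/N, In/T/x/S, In/T/x/E, In/H/w/N, In/H/w/S, In/H/w/E, In/H/x/N, In/H/x/S, In/H/x/E. Columns: b, d.
{Out/T/w/N, Out/T/x/N} → row (1,3) (-1,2)
{Out/T/w/S, Out/T/x/S} → row (1,3) (4,5)
{Out/T/w/E, Out/T/x/E} → row (1,3) (-2,-1)
{Out/H/w/N, Out/H/w/S, Out/H/w/E} → row (-3,4) (-3,4)
{Out/H/x/N, Out/H/x/S, Out/H/x/E} → row (0,1) (0,1)
{In/T/w/N, In/T/w/S, In/T/w/E, In/T/x/N, In/T/x/S, In/T/x/E, In/H/w/N, In/H/w/S, In/H/w/E, In/H/x/N, In/H/x/S, In/H/x/E} → row (3,-2) (3,-2)
That's 6 distinct rows out of 24 strategies.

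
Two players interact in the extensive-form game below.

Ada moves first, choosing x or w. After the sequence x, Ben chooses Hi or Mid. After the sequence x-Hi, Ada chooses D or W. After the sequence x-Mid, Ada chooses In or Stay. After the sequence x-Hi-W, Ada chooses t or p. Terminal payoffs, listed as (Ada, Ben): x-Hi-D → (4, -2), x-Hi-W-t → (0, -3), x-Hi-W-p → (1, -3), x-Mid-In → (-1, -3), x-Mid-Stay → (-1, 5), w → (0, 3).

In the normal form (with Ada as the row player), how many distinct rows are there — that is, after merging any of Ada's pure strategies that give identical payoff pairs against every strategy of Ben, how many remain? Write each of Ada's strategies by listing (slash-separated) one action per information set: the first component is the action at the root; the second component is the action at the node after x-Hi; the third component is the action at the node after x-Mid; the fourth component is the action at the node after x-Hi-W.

Ada has 16 pure strategies: x/D/In/t, x/D/In/p, x/D/Stay/t, x/D/Stay/p, x/W/In/t, x/W/In/p, x/W/Stay/t, x/W/Stay/p, w/D/In/t, w/D/In/p, w/D/Stay/t, w/D/Stay/p, w/W/In/t, w/W/In/p, w/W/Stay/t, w/W/Stay/p. Columns: Hi, Mid.
{x/D/In/t, x/D/In/p} → row (4,-2) (-1,-3)
{x/D/Stay/t, x/D/Stay/p} → row (4,-2) (-1,5)
{x/W/In/t} → row (0,-3) (-1,-3)
{x/W/In/p} → row (1,-3) (-1,-3)
{x/W/Stay/t} → row (0,-3) (-1,5)
{x/W/Stay/p} → row (1,-3) (-1,5)
{w/D/In/t, w/D/In/p, w/D/Stay/t, w/D/Stay/p, w/W/In/t, w/W/In/p, w/W/Stay/t, w/W/Stay/p} → row (0,3) (0,3)
That's 7 distinct rows out of 16 strategies.

7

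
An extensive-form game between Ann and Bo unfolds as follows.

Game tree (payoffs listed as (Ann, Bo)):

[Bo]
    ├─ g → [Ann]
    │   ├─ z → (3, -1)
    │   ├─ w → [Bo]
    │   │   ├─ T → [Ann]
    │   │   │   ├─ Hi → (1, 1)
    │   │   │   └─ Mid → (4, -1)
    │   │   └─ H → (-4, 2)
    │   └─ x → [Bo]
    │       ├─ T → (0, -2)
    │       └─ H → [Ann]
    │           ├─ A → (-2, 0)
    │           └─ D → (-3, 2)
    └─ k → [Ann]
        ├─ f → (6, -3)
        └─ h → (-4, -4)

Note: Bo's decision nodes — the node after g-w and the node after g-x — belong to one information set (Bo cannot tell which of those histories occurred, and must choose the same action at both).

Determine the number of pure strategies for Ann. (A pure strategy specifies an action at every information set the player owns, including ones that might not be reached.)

24

Ann owns the node after g with actions {z, w, x} — three choices.
Ann owns the node after k with actions {f, h} — two choices.
Ann owns the node after g-w-T with actions {Hi, Mid} — two choices.
Ann owns the node after g-x-H with actions {A, D} — two choices.
A pure strategy fixes one action at each information set independently, so the count is the product 3 × 2 × 2 × 2 = 24.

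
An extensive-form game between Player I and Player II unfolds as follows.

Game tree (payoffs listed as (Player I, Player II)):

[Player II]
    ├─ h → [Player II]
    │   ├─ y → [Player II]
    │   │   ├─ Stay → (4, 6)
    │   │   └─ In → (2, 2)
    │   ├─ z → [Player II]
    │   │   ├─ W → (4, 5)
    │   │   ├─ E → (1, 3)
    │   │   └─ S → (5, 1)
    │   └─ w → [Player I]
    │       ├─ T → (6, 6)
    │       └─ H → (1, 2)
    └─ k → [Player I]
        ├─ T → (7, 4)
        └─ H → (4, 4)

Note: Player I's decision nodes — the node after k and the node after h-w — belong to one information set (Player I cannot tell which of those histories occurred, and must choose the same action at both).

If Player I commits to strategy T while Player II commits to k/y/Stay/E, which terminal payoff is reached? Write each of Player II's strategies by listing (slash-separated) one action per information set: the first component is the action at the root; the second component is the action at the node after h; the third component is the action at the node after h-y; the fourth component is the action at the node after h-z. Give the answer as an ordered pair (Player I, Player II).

(7, 4)

Trace the play path from the root:
  Player II plays k
  Player I plays T at [k]
→ terminal payoff (7, 4).
(Player II's choice at the node after h is never reached on this path, so it doesn't affect the outcome.)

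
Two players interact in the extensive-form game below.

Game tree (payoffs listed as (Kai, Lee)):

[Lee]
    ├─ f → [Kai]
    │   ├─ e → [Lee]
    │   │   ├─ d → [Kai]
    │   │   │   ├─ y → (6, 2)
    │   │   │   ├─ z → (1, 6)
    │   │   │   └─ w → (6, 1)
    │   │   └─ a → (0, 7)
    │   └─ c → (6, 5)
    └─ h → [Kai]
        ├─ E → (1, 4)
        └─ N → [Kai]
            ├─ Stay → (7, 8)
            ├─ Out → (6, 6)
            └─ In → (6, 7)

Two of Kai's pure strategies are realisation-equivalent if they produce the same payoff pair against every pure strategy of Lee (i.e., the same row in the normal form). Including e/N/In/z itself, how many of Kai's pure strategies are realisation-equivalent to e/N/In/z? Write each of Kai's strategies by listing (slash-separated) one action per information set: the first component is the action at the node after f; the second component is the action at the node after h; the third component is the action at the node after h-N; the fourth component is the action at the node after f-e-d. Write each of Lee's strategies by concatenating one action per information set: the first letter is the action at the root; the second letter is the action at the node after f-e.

Row for e/N/In/z (columns fd, fa, hd, ha): (1,6) (0,7) (6,7) (6,7).
Every one of Kai's information sets is on the play path for some reply by Lee when Kai follows e/N/In/z.
Changing the action at any of them therefore changes at least one column, so only e/N/In/z itself gives this row.

1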